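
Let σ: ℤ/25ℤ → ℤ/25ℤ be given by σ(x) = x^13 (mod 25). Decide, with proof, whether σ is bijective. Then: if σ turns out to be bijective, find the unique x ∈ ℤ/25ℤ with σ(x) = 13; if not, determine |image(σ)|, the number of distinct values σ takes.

21

σ(0) = 0^13 = 0.
σ(5): Repeated squaring mod 25: 5^1 ≡ 5, 5^2 ≡ 5² = 25 ≡ 0, 5^4 ≡ 0² = 0, 5^8 ≡ 0² = 0. Since 13 = 8 + 4 + 1, 5^13 ≡ 0·0·5: 0·0 = 0, then 0·5 = 0. So 5^13 ≡ 0 (mod 25).
So σ(0) = σ(5) = 0 while 0 ≠ 5, thus σ is not injective, hence not bijective.
Since σ is not bijective, we determine |image(σ)|. Computing x^13 mod 25 for each x (by repeated squaring, reducing mod 25 at every step), the values σ(0), σ(1), …, σ(24) are: 0, 1, 17, 23, 14, 0, 16, 7, 13, 4, 0, 6, 22, 3, 19, 0, 21, 12, 18, 9, 0, 11, 2, 8, 24.
The distinct values are {0, 1, 2, 3, 4, 6, 7, 8, 9, 11, 12, 13, 14, 16, 17, 18, 19, 21, 22, 23, 24}; there are 21 of them.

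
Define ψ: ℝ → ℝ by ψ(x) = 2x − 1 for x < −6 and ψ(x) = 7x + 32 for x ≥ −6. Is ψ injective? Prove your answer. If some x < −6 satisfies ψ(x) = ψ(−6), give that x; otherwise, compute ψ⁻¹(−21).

-10

Both pieces are strictly increasing (slopes 2 and 7), so each is injective on its own interval.
The left piece maps (−∞, −6) onto (−∞, −13); the right piece maps [−6, ∞) onto [−10, ∞).
These images are disjoint, so no value is attained by both pieces. Thus ψ is injective.
Because the two images are disjoint, no x < −6 has ψ(x) = ψ(−6), so we compute ψ⁻¹(−21): −21 lies in (−∞, −13), so solve 2x − 1 = −21: x = (−21 + 1)/2 = −10.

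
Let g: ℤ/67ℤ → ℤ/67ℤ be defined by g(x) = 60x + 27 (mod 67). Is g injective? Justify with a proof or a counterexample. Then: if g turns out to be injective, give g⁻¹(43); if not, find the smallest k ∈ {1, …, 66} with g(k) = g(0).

36

Recall that g is injective if g(s) = g(t) implies s = t.
Suppose g(s) = g(t) in ℤ/67ℤ. Then 60s + 27 ≡ 60t + 27 (mod 67), thus 60(s − t) ≡ 0 (mod 67).
Since gcd(60, 67) = 1, 60 is invertible modulo 67, hence s − t ≡ 0 (mod 67), i.e. s = t.
Thus g is injective.
We now compute 60⁻¹ mod 67 explicitly. Euclid's algorithm: 67 = 1·60 + 7, 60 = 8·7 + 4, 7 = 1·4 + 3, 4 = 1·3 + 1; back-substituting gives 1 = 19·60 − 17·67, so 60⁻¹ ≡ 19 (mod 67).
Since g is injective, we compute g⁻¹(43): solve 60x + 27 ≡ 43 (mod 67), i.e. 60x ≡ 16 (mod 67).
Multiplying by 60⁻¹ = 19 gives x ≡ 19·16 = 304 = 4·67 + 36 ≡ 36 (mod 67).
Check: g(36) = 60·36 + 27 = 2187 = 32·67 + 43 ≡ 43 (mod 67).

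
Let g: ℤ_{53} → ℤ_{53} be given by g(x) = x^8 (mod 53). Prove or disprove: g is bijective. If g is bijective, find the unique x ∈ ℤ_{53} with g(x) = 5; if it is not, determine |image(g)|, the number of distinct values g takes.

14

g(2): Repeated squaring mod 53: 2^1 ≡ 2, 2^2 ≡ 2² = 4, 2^4 ≡ 4² = 16, 2^8 ≡ 16² = 256 ≡ 44. So 2^8 ≡ 44 (mod 53).
g(7): Repeated squaring mod 53: 7^1 ≡ 7, 7^2 ≡ 7² = 49, 7^4 ≡ 49² = 2401 ≡ 16, 7^8 ≡ 16² = 256 ≡ 44. So 7^8 ≡ 44 (mod 53).
So g(2) = g(7) = 44 while 2 ≠ 7, therefore g is not injective, hence not bijective.
Since g is not bijective, we determine |image(g)|. Computing x^8 mod 53 for each x (by repeated squaring, reducing mod 53 at every step), the values g(0), g(1), …, g(52) are: 0, 1, 44, 42, 28, 15, 46, 44, 13, 15, 24, 10, 10, 36, 28, 47, 42, 49, 24, 36, 49, 46, 16, 1, 16, 13, 47, 47, 13, 16, 1, 16, 46, 49, 36, 24, 49, 42, 47, 28, 36, 10, 10, 24, 15, 13, 44, 46, 15, 28, 42, 44, 1.
The distinct values are {0, 1, 10, 13, 15, 16, 24, 28, 36, 42, 44, 46, 47, 49}; there are 14 of them.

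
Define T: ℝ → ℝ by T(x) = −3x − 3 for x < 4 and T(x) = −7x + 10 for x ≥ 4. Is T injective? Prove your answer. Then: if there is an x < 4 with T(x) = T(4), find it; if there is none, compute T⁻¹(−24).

34/7

Both pieces are strictly decreasing (slopes −3 and −7), so each is injective on its own interval.
The left piece maps (−∞, 4) onto (−15, ∞); the right piece maps [4, ∞) onto (−∞, −18].
These images are disjoint, so no value is attained by both pieces. Therefore T is injective.
Because the two images are disjoint, no x < 4 has T(x) = T(4), so we compute T⁻¹(−24): −24 lies in (−∞, −18], so solve −7x + 10 = −24: x = (−24 − 10)/(−7) = 34/7.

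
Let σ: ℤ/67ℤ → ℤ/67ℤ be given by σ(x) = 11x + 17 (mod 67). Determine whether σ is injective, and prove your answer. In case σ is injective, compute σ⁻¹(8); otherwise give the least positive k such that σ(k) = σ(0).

If σ(s) = σ(t), then 11s ≡ 11t (mod 67). Because gcd(11, 67) = 1, we may cancel 11 to get s ≡ t (mod 67).
Therefore σ is injective.
We now compute 11⁻¹ mod 67 explicitly. Euclid's algorithm: 67 = 6·11 + 1; back-substituting gives 1 = 61·11 − 10·67, so 11⁻¹ ≡ 61 (mod 67).
Since σ is injective, we find σ⁻¹(8): we need 11x ≡ 8 − 17 ≡ 58 (mod 67). Using 11⁻¹ = 61: x ≡ 61·58 = 3538 = 52·67 + 54, so x = 54.
Check: σ(54) = 11·54 + 17 = 611 = 9·67 + 8 ≡ 8 (mod 67).

54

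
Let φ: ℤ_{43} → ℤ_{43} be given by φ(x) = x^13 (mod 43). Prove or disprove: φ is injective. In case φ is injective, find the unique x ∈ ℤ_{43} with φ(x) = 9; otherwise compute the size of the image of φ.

Since 43 is prime, the nonzero elements of ℤ_{43} form a cyclic group of order 42.
As gcd(13, 42) = 1, raising to the 13th power is a bijection on this group: if a^13 ≡ b^13 then (ab^{−1})^13 = 1, and the only element of order dividing gcd(13, 42) = 1 is 1, so a = b.
With φ(0) = 0 this makes φ injective on all of ℤ_{43}, hence bijective (finite equal-size domain and codomain). In particular φ is injective.
Since φ is injective, we find the preimage of 9. The inverse of x ↦ x^13 on (ℤ_{43})^× is x ↦ x^13, because 13·13 = 169 = 4·42 + 1 ≡ 1 (mod 42) and x^{42} = 1 for x ≠ 0 (Fermat). So φ⁻¹(9) = 9^13 mod 43.
Repeated squaring mod 43: 9^1 ≡ 9, 9^2 ≡ 9² = 81 ≡ 38, 9^4 ≡ 38² = 1444 ≡ 25, 9^8 ≡ 25² = 625 ≡ 23. Since 13 = 8 + 4 + 1, 9^13 ≡ 23·25·9: 23·25 = 575 ≡ 16, then 16·9 = 144 ≡ 15. So 9^13 ≡ 15 (mod 43).
Hence φ⁻¹(9) = 15.

15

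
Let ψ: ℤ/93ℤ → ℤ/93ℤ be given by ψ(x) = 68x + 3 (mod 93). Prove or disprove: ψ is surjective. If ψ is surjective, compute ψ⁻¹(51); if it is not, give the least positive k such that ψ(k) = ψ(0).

Since gcd(68, 93) = 1, 68 is invertible modulo 93. Euclid's algorithm: 93 = 1·68 + 25, 68 = 2·25 + 18, 25 = 1·18 + 7, 18 = 2·7 + 4, 7 = 1·4 + 3, 4 = 1·3 + 1; back-substituting gives 1 = 26·68 − 19·93, so 68⁻¹ ≡ 26 (mod 93).
For any y ∈ ℤ/93ℤ, x = 26(y − 3) mod 93 satisfies ψ(x) = 68·26(y − 3) + 3 ≡ y (since 68·26 ≡ 1 mod 93). So every y has a preimage.
Therefore ψ is surjective.
Since ψ is surjective, we compute ψ⁻¹(51): solve 68x + 3 ≡ 51 (mod 93), i.e. 68x ≡ 48 (mod 93).
Multiplying by 68⁻¹ = 26 gives x ≡ 26·48 = 1248 = 13·93 + 39 ≡ 39 (mod 93).
Check: ψ(39) = 68·39 + 3 = 2655 = 28·93 + 51 ≡ 51 (mod 93).

39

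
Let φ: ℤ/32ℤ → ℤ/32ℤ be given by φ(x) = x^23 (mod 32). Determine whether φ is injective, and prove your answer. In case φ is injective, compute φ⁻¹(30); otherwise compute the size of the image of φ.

17

φ(0) = 0^23 = 0.
φ(2): Repeated squaring mod 32: 2^1 ≡ 2, 2^2 ≡ 2² = 4, 2^4 ≡ 4² = 16, 2^8 ≡ 16² = 256 ≡ 0, 2^16 ≡ 0² = 0. Since 23 = 16 + 4 + 2 + 1, 2^23 ≡ 0·16·4·2: 0·16 = 0, then 0·4 = 0, then 0·2 = 0. So 2^23 ≡ 0 (mod 32).
So φ(0) = φ(2) = 0 while 0 ≠ 2, therefore φ is not injective.
Since φ is not injective, we determine |image(φ)|. Computing x^23 mod 32 for each x (by repeated squaring, reducing mod 32 at every step), the values φ(0), φ(1), …, φ(31) are: 0, 1, 0, 11, 0, 13, 0, 23, 0, 25, 0, 3, 0, 5, 0, 15, 0, 17, 0, 27, 0, 29, 0, 7, 0, 9, 0, 19, 0, 21, 0, 31.
The distinct values are {0, 1, 3, 5, 7, 9, 11, 13, 15, 17, 19, 21, 23, 25, 27, 29, 31}; there are 17 of them.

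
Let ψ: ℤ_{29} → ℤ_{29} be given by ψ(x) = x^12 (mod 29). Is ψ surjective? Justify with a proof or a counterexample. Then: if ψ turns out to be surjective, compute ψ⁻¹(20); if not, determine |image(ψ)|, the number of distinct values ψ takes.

ψ(2): Repeated squaring mod 29: 2^1 ≡ 2, 2^2 ≡ 2² = 4, 2^4 ≡ 4² = 16, 2^8 ≡ 16² = 256 ≡ 24. Since 12 = 8 + 4, 2^12 ≡ 24·16: 24·16 = 384 ≡ 7. So 2^12 ≡ 7 (mod 29).
ψ(5): Repeated squaring mod 29: 5^1 ≡ 5, 5^2 ≡ 5² = 25, 5^4 ≡ 25² = 625 ≡ 16, 5^8 ≡ 16² = 256 ≡ 24. Since 12 = 8 + 4, 5^12 ≡ 24·16: 24·16 = 384 ≡ 7. So 5^12 ≡ 7 (mod 29).
So ψ(2) = ψ(5) = 7 while 2 ≠ 5, therefore ψ is not injective.
A non-injective map from the 29-element set ℤ_{29} to itself takes at most 28 distinct values, so it cannot be surjective. Hence ψ is not surjective.
Since ψ is not surjective, we determine |image(ψ)|. Computing x^12 mod 29 for each x (by repeated squaring, reducing mod 29 at every step), the values ψ(0), ψ(1), …, ψ(28) are: 0, 1, 7, 16, 20, 7, 25, 16, 24, 24, 20, 23, 1, 23, 25, 25, 23, 1, 23, 20, 24, 24, 16, 25, 7, 20, 16, 7, 1.
The distinct values are {0, 1, 7, 16, 20, 23, 24, 25}; there are 8 of them.

8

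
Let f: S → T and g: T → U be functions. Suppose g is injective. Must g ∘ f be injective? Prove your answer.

not injective

No. Take S = {1, 2}, T = U = {1, 2, 3, 4, 5}, f(1) = f(2) = 1, and g = identity (injective).
Then (g ∘ f)(1) = (g ∘ f)(2) = 1 with 1 ≠ 2, so g ∘ f is not injective.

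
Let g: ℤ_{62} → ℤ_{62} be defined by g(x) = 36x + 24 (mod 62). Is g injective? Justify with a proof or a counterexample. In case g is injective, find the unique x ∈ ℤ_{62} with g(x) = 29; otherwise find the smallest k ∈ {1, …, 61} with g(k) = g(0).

31

We have gcd(36, 62) = 2 > 1. Taking a = 0 and b = 31: g(0) = 24 and g(31) = 36·31 + 24 = 1140 ≡ 24 (mod 62).
So g(0) = g(31) while 0 ≠ 31, thus g is not injective.
Since g is not injective, we find the least positive k with g(k) = g(0): this means 36k ≡ 0 (mod 62), i.e. 62 ∣ 36k. Since gcd(36, 62) = 2, dividing through by 2 this holds exactly when 31 ∣ 18k, and as gcd(18, 31) = 1, exactly when 31 ∣ k.
The smallest positive such k is 31.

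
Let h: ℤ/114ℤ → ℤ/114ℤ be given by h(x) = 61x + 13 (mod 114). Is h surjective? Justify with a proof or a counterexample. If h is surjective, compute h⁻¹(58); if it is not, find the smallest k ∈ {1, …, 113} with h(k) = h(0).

Since gcd(61, 114) = 1, 61 is invertible modulo 114. Euclid's algorithm: 114 = 1·61 + 53, 61 = 1·53 + 8, 53 = 6·8 + 5, 8 = 1·5 + 3, 5 = 1·3 + 2, 3 = 1·2 + 1; back-substituting gives 1 = 43·61 − 23·114, so 61⁻¹ ≡ 43 (mod 114).
For any y ∈ ℤ/114ℤ, x = 43(y − 13) mod 114 satisfies h(x) = 61·43(y − 13) + 13 ≡ y (since 61·43 ≡ 1 mod 114). So every y has a preimage.
Therefore h is surjective.
Since h is surjective, we find h⁻¹(58): we need 61x ≡ 58 − 13 ≡ 45 (mod 114). Using 61⁻¹ = 43: x ≡ 43·45 = 1935 = 16·114 + 111, so x = 111.
Check: h(111) = 61·111 + 13 = 6784 = 59·114 + 58 ≡ 58 (mod 114).

111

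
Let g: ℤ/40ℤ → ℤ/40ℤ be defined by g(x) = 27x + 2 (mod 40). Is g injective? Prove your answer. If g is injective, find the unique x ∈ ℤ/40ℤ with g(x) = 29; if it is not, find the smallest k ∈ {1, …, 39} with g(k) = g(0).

Recall that g is injective if g(u) = g(v) implies u = v.
Suppose g(u) = g(v) in ℤ/40ℤ. Then 27u + 2 ≡ 27v + 2 (mod 40), thus 27(u − v) ≡ 0 (mod 40).
Since gcd(27, 40) = 1, 27 is invertible modulo 40, hence u − v ≡ 0 (mod 40), i.e. u = v.
Therefore g is injective.
We now compute 27⁻¹ mod 40 explicitly. Euclid's algorithm: 40 = 1·27 + 13, 27 = 2·13 + 1; back-substituting gives 1 = 3·27 − 2·40, so 27⁻¹ ≡ 3 (mod 40).
Since g is injective, we compute g⁻¹(29): solve 27x + 2 ≡ 29 (mod 40), i.e. 27x ≡ 27 (mod 40).
Multiplying by 27⁻¹ = 3 gives x ≡ 3·27 = 81 = 2·40 + 1 ≡ 1 (mod 40).
Check: g(1) = 27·1 + 2 = 29 ≡ 29 (mod 40).

1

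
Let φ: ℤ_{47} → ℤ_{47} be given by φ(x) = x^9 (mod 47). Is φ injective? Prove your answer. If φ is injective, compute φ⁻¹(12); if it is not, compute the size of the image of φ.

37

Since 47 is prime, the nonzero elements of ℤ_{47} form a cyclic group of order 46.
As gcd(9, 46) = 1, raising to the 9th power is a bijection on this group: if s^9 ≡ t^9 then (st^{−1})^9 = 1, and the only element of order dividing gcd(9, 46) = 1 is 1, so s = t.
With φ(0) = 0 this makes φ injective on all of ℤ_{47}, hence bijective (finite equal-size domain and codomain). In particular φ is injective.
Since φ is injective, we find the preimage of 12. The inverse of x ↦ x^9 on (ℤ_{47})^× is x ↦ x^41, because 9·41 = 369 = 8·46 + 1 ≡ 1 (mod 46) and x^{46} = 1 for x ≠ 0 (Fermat). So φ⁻¹(12) = 12^41 mod 47.
Repeated squaring mod 47: 12^1 ≡ 12, 12^2 ≡ 12² = 144 ≡ 3, 12^4 ≡ 3² = 9, 12^8 ≡ 9² = 81 ≡ 34, 12^16 ≡ 34² = 1156 ≡ 28, 12^32 ≡ 28² = 784 ≡ 32. Since 41 = 32 + 8 + 1, 12^41 ≡ 32·34·12: 32·34 = 1088 ≡ 7, then 7·12 = 84 ≡ 37. So 12^41 ≡ 37 (mod 47).
Hence φ⁻¹(12) = 37.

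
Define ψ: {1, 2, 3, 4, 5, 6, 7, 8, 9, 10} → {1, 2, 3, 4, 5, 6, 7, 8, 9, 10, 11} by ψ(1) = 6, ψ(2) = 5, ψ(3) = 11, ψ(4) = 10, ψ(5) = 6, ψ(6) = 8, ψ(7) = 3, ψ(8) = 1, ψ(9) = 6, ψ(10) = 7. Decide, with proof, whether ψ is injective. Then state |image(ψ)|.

ψ(1) = 6 = ψ(5) with 1 ≠ 5, so ψ is not injective.
The image of ψ is {1, 3, 5, 6, 7, 8, 10, 11}, which has 8 elements.

8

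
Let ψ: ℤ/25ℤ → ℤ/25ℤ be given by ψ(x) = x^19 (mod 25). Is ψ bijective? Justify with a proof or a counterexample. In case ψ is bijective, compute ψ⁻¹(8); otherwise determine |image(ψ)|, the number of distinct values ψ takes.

ψ(0) = 0^19 = 0.
ψ(5): Repeated squaring mod 25: 5^1 ≡ 5, 5^2 ≡ 5² = 25 ≡ 0, 5^4 ≡ 0² = 0, 5^8 ≡ 0² = 0, 5^16 ≡ 0² = 0. Since 19 = 16 + 2 + 1, 5^19 ≡ 0·0·5: 0·0 = 0, then 0·5 = 0. So 5^19 ≡ 0 (mod 25).
So ψ(0) = ψ(5) = 0 while 0 ≠ 5, hence ψ is not injective, hence not bijective.
Since ψ is not bijective, we determine |image(ψ)|. Computing x^19 mod 25 for each x (by repeated squaring, reducing mod 25 at every step), the values ψ(0), ψ(1), …, ψ(24) are: 0, 1, 13, 17, 19, 0, 21, 18, 22, 14, 0, 16, 23, 2, 9, 0, 11, 3, 7, 4, 0, 6, 8, 12, 24.
The distinct values are {0, 1, 2, 3, 4, 6, 7, 8, 9, 11, 12, 13, 14, 16, 17, 18, 19, 21, 22, 23, 24}; there are 21 of them.

21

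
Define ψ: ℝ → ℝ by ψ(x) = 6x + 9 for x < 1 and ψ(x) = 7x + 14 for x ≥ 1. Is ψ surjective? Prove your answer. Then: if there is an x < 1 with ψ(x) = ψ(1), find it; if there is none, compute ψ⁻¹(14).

Both pieces are strictly increasing (slopes 6 and 7), so each is injective on its own interval.
The left piece maps (−∞, 1) onto (−∞, 15); the right piece maps [1, ∞) onto [21, ∞).
The union (−∞, 15) ∪ [21, ∞) omits the interval between 15 and 21; in particular 15 has no preimage. So ψ is not surjective.
Because the two images are disjoint, no x < 1 has ψ(x) = ψ(1), so we compute ψ⁻¹(14): 14 lies in (−∞, 15), so solve 6x + 9 = 14: x = (14 − 9)/6 = 5/6.

5/6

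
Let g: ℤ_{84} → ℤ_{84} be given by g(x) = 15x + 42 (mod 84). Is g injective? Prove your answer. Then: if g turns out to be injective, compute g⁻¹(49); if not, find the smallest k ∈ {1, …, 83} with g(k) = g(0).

28

We have gcd(15, 84) = 3 > 1. Taking s = 0 and t = 28: g(0) = 42 and g(28) = 15·28 + 42 = 462 ≡ 42 (mod 84).
So g(0) = g(28) while 0 ≠ 28, thus g is not injective.
Since g is not injective, we find the least positive k with g(k) = g(0): this means 15k ≡ 0 (mod 84), i.e. 84 ∣ 15k. Since gcd(15, 84) = 3, dividing through by 3 this holds exactly when 28 ∣ 5k, and as gcd(5, 28) = 1, exactly when 28 ∣ k.
The smallest positive such k is 28.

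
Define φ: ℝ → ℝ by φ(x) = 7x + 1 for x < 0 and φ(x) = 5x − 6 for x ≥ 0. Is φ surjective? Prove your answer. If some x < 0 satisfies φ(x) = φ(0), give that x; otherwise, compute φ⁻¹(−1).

Both pieces are strictly increasing (slopes 7 and 5), so each is injective on its own interval.
The left piece maps (−∞, 0) onto (−∞, 1); the right piece maps [0, ∞) onto [−6, ∞).
The union (−∞, 1) ∪ [−6, ∞) covers ℝ, so φ is surjective.
For the follow-up: the images overlap, so an x < 0 with φ(x) = φ(0) exists. φ(0) = −6; solving 7x + 1 = −6 for x < 0 gives x = (−6 − 1)/7 = −1.

-1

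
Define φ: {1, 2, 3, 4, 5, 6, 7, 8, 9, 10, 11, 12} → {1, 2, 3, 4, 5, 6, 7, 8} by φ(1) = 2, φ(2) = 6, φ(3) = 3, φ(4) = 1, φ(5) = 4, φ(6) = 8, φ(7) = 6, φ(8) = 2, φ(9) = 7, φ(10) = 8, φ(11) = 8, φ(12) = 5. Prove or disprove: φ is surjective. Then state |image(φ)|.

Every element of the codomain has a preimage: 1 = φ(4), 2 = φ(1), 3 = φ(3), 4 = φ(5), 5 = φ(12), 6 = φ(2), 7 = φ(9), 8 = φ(6).
Therefore φ is surjective.
The image of φ is {1, 2, 3, 4, 5, 6, 7, 8}, which has 8 elements.

8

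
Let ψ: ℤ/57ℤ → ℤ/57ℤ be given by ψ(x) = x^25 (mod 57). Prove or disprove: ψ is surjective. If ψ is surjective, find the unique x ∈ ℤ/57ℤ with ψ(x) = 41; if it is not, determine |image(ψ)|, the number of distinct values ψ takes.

Computing x^25 mod 57 for each x (by repeated squaring, reducing mod 57 at every step), the values ψ(0), ψ(1), …, ψ(56) are: 0, 1, 14, 21, 25, 35, 9, 7, 8, 42, 34, 11, 12, 10, 41, 51, 55, 5, 18, 19, 20, 33, 40, 44, 54, 28, 26, 27, 4, 53, 30, 31, 29, 3, 13, 17, 24, 37, 38, 39, 52, 2, 6, 16, 47, 45, 46, 23, 15, 49, 50, 48, 22, 32, 36, 43, 56.
Every element of ℤ/57ℤ appears exactly once in this list, so ψ is a bijection, and in particular surjective.
Since ψ is surjective, we read off the preimage of 41 from the same table: ψ(14) = 41, so ψ⁻¹(41) = 14.

14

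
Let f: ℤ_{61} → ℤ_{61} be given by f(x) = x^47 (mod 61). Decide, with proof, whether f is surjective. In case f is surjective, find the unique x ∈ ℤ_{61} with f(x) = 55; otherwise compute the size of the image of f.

35

Since 61 is prime, the nonzero elements of ℤ_{61} form a cyclic group of order 60.
As gcd(47, 60) = 1, raising to the 47th power is a bijection on this group: if a^47 ≡ b^47 then (ab^{−1})^47 = 1, and the only element of order dividing gcd(47, 60) = 1 is 1, so a = b.
With f(0) = 0 this makes f injective on all of ℤ_{61}, hence bijective (finite equal-size domain and codomain). In particular f is surjective.
Since f is surjective, we find the preimage of 55. The inverse of x ↦ x^47 on (ℤ_{61})^× is x ↦ x^23, because 47·23 = 1081 = 18·60 + 1 ≡ 1 (mod 60) and x^{60} = 1 for x ≠ 0 (Fermat). So f⁻¹(55) = 55^23 mod 61.
Repeated squaring mod 61: 55^1 ≡ 55, 55^2 ≡ 55² = 3025 ≡ 36, 55^4 ≡ 36² = 1296 ≡ 15, 55^8 ≡ 15² = 225 ≡ 42, 55^16 ≡ 42² = 1764 ≡ 56. Since 23 = 16 + 4 + 2 + 1, 55^23 ≡ 56·15·36·55: 56·15 = 840 ≡ 47, then 47·36 = 1692 ≡ 45, then 45·55 = 2475 ≡ 35. So 55^23 ≡ 35 (mod 61).
Hence f⁻¹(55) = 35.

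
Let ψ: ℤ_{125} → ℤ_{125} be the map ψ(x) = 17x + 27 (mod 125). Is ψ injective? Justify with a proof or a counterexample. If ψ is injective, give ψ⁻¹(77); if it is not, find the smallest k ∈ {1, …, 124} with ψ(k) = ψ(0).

25

Suppose ψ(s) = ψ(t) in ℤ_{125}. Then 17s + 27 ≡ 17t + 27 (mod 125), therefore 17(s − t) ≡ 0 (mod 125).
Since gcd(17, 125) = 1, 17 is invertible modulo 125, therefore s − t ≡ 0 (mod 125), i.e. s = t.
Thus ψ is injective.
We now compute 17⁻¹ mod 125 explicitly. Euclid's algorithm: 125 = 7·17 + 6, 17 = 2·6 + 5, 6 = 1·5 + 1; back-substituting gives 1 = 103·17 − 14·125, so 17⁻¹ ≡ 103 (mod 125).
Since ψ is injective, we compute ψ⁻¹(77): solve 17x + 27 ≡ 77 (mod 125), i.e. 17x ≡ 50 (mod 125).
Multiplying by 17⁻¹ = 103 gives x ≡ 103·50 = 5150 = 41·125 + 25 ≡ 25 (mod 125).
Check: ψ(25) = 17·25 + 27 = 452 = 3·125 + 77 ≡ 77 (mod 125).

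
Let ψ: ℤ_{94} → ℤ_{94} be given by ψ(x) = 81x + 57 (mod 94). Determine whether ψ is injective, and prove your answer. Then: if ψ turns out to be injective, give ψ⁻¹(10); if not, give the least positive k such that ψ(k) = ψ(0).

47

Suppose ψ(x_1) = ψ(x_2) in ℤ_{94}. Then 81x_1 + 57 ≡ 81x_2 + 57 (mod 94), so 81(x_1 − x_2) ≡ 0 (mod 94).
Since gcd(81, 94) = 1, 81 is invertible modulo 94, hence x_1 − x_2 ≡ 0 (mod 94), i.e. x_1 = x_2.
Therefore ψ is injective.
We now compute 81⁻¹ mod 94 explicitly. Euclid's algorithm: 94 = 1·81 + 13, 81 = 6·13 + 3, 13 = 4·3 + 1; back-substituting gives 1 = 65·81 − 56·94, so 81⁻¹ ≡ 65 (mod 94).
Since ψ is injective, we compute ψ⁻¹(10): solve 81x + 57 ≡ 10 (mod 94), i.e. 81x ≡ 47 (mod 94).
Multiplying by 81⁻¹ = 65 gives x ≡ 65·47 = 3055 = 32·94 + 47 ≡ 47 (mod 94).
Check: ψ(47) = 81·47 + 57 = 3864 = 41·94 + 10 ≡ 10 (mod 94).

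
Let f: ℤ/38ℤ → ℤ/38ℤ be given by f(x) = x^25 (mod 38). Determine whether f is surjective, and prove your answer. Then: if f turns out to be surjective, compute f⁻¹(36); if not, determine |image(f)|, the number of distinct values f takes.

Computing x^25 mod 38 for each x (by repeated squaring, reducing mod 38 at every step), the values f(0), f(1), …, f(37) are: 0, 1, 14, 21, 6, 35, 28, 7, 8, 23, 34, 11, 12, 29, 22, 13, 36, 5, 18, 19, 20, 33, 2, 25, 16, 9, 26, 27, 4, 15, 30, 31, 10, 3, 32, 17, 24, 37.
Every element of ℤ/38ℤ appears exactly once in this list, so f is a bijection, and in particular surjective.
Since f is surjective, we read off the preimage of 36 from the same table: f(16) = 36, so f⁻¹(36) = 16.

16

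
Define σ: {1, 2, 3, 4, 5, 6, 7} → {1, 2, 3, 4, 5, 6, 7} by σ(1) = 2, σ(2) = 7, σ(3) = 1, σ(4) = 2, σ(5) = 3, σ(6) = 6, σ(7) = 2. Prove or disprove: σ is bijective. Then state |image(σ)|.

5

σ(1) = 2 = σ(4) with 1 ≠ 4, so σ is not injective, hence not bijective.
The image of σ is {1, 2, 3, 6, 7}, which has 5 elements.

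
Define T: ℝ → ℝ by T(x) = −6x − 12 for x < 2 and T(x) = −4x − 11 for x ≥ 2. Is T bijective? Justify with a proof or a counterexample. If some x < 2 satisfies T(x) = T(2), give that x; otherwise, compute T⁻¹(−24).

7/6

Both pieces are strictly decreasing (slopes −6 and −4), so each is injective on its own interval.
The left piece maps (−∞, 2) onto (−24, ∞); the right piece maps [2, ∞) onto (−∞, −19].
These images overlap. In particular T(2) = −19 (right piece), and solving −6x − 12 = −19 on the left piece gives x = 7/6 < 2.
So T(7/6) = T(2) with 7/6 ≠ 2, and T is not injective, hence not bijective. This x = 7/6 is the requested value below 2.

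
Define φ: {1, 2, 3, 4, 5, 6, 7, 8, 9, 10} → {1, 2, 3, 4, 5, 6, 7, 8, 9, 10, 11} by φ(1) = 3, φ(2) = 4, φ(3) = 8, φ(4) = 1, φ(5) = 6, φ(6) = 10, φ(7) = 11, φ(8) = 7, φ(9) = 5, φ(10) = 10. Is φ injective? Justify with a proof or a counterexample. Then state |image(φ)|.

φ(6) = 10 = φ(10) with 6 ≠ 10, so φ is not injective.
The image of φ is {1, 3, 4, 5, 6, 7, 8, 10, 11}, which has 9 elements.

9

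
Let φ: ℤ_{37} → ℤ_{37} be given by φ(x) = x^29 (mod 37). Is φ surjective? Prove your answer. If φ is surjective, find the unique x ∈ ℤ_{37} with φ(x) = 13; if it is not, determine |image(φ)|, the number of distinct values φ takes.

35

Since 37 is prime, the nonzero elements of ℤ_{37} form a cyclic group of order 36.
As gcd(29, 36) = 1, raising to the 29th power is a bijection on this group: if u^29 ≡ v^29 then (uv^{−1})^29 = 1, and the only element of order dividing gcd(29, 36) = 1 is 1, so u = v.
With φ(0) = 0 this makes φ injective on all of ℤ_{37}, hence bijective (finite equal-size domain and codomain). In particular φ is surjective.
Since φ is surjective, we find the preimage of 13. The inverse of x ↦ x^29 on (ℤ_{37})^× is x ↦ x^5, because 29·5 = 145 = 4·36 + 1 ≡ 1 (mod 36) and x^{36} = 1 for x ≠ 0 (Fermat). So φ⁻¹(13) = 13^5 mod 37.
Repeated squaring mod 37: 13^1 ≡ 13, 13^2 ≡ 13² = 169 ≡ 21, 13^4 ≡ 21² = 441 ≡ 34. Since 5 = 4 + 1, 13^5 ≡ 34·13: 34·13 = 442 ≡ 35. So 13^5 ≡ 35 (mod 37).
Hence φ⁻¹(13) = 35.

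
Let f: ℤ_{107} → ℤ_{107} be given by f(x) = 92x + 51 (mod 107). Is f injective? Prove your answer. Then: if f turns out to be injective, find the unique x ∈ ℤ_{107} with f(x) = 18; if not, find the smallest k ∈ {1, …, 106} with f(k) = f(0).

Recall: f is injective if f(a) = f(b) implies a = b.
If f(a) = f(b), then 92a ≡ 92b (mod 107). Because gcd(92, 107) = 1, we may cancel 92 to get a ≡ b (mod 107).
Hence f is injective.
We now compute 92⁻¹ mod 107 explicitly. Euclid's algorithm: 107 = 1·92 + 15, 92 = 6·15 + 2, 15 = 7·2 + 1; back-substituting gives 1 = 57·92 − 49·107, so 92⁻¹ ≡ 57 (mod 107).
Since f is injective, we compute f⁻¹(18): solve 92x + 51 ≡ 18 (mod 107), i.e. 92x ≡ 74 (mod 107).
Multiplying by 92⁻¹ = 57 gives x ≡ 57·74 = 4218 = 39·107 + 45 ≡ 45 (mod 107).
Check: f(45) = 92·45 + 51 = 4191 = 39·107 + 18 ≡ 18 (mod 107).

45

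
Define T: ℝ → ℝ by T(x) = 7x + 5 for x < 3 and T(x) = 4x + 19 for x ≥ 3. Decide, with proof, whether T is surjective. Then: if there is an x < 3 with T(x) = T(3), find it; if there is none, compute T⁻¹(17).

12/7

Both pieces are strictly increasing (slopes 7 and 4), so each is injective on its own interval.
The left piece maps (−∞, 3) onto (−∞, 26); the right piece maps [3, ∞) onto [31, ∞).
The union (−∞, 26) ∪ [31, ∞) omits the interval between 26 and 31; in particular 26 has no preimage. So T is not surjective.
Because the two images are disjoint, no x < 3 has T(x) = T(3), so we compute T⁻¹(17): 17 lies in (−∞, 26), so solve 7x + 5 = 17: x = (17 − 5)/7 = 12/7.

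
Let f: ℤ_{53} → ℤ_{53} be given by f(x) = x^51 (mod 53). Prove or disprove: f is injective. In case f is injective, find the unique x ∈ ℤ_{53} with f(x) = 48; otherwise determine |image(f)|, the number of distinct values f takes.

Since 53 is prime, the nonzero elements of ℤ_{53} form a cyclic group of order 52.
As gcd(51, 52) = 1, raising to the 51st power is a bijection on this group: if u^51 ≡ v^51 then (uv^{−1})^51 = 1, and the only element of order dividing gcd(51, 52) = 1 is 1, so u = v.
With f(0) = 0 this makes f injective on all of ℤ_{53}, hence bijective (finite equal-size domain and codomain). In particular f is injective.
Since f is injective, we find the preimage of 48. The inverse of x ↦ x^51 on (ℤ_{53})^× is x ↦ x^51, because 51·51 = 2601 = 50·52 + 1 ≡ 1 (mod 52) and x^{52} = 1 for x ≠ 0 (Fermat). So f⁻¹(48) = 48^51 mod 53.
Repeated squaring mod 53: 48^1 ≡ 48, 48^2 ≡ 48² = 2304 ≡ 25, 48^4 ≡ 25² = 625 ≡ 42, 48^8 ≡ 42² = 1764 ≡ 15, 48^16 ≡ 15² = 225 ≡ 13, 48^32 ≡ 13² = 169 ≡ 10. Since 51 = 32 + 16 + 2 + 1, 48^51 ≡ 10·13·25·48: 10·13 = 130 ≡ 24, then 24·25 = 600 ≡ 17, then 17·48 = 816 ≡ 21. So 48^51 ≡ 21 (mod 53).
Hence f⁻¹(48) = 21.

21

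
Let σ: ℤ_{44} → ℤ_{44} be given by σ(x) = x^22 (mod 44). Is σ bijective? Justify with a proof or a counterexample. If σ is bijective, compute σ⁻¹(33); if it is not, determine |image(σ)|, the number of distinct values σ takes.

12

σ(10): Repeated squaring mod 44: 10^1 ≡ 10, 10^2 ≡ 10² = 100 ≡ 12, 10^4 ≡ 12² = 144 ≡ 12, 10^8 ≡ 12² = 144 ≡ 12, 10^16 ≡ 12² = 144 ≡ 12. Since 22 = 16 + 4 + 2, 10^22 ≡ 12·12·12: 12·12 = 144 ≡ 12, then 12·12 = 144 ≡ 12. So 10^22 ≡ 12 (mod 44).
σ(12): Repeated squaring mod 44: 12^1 ≡ 12, 12^2 ≡ 12² = 144 ≡ 12, 12^4 ≡ 12² = 144 ≡ 12, 12^8 ≡ 12² = 144 ≡ 12, 12^16 ≡ 12² = 144 ≡ 12. Since 22 = 16 + 4 + 2, 12^22 ≡ 12·12·12: 12·12 = 144 ≡ 12, then 12·12 = 144 ≡ 12. So 12^22 ≡ 12 (mod 44).
So σ(10) = σ(12) = 12 while 10 ≠ 12, thus σ is not injective, hence not bijective.
Since σ is not bijective, we determine |image(σ)|. Computing x^22 mod 44 for each x (by repeated squaring, reducing mod 44 at every step), the values σ(0), σ(1), …, σ(43) are: 0, 1, 4, 9, 16, 25, 36, 5, 20, 37, 12, 33, 12, 37, 20, 5, 36, 25, 16, 9, 4, 1, 0, 1, 4, 9, 16, 25, 36, 5, 20, 37, 12, 33, 12, 37, 20, 5, 36, 25, 16, 9, 4, 1.
The distinct values are {0, 1, 4, 5, 9, 12, 16, 20, 25, 33, 36, 37}; there are 12 of them.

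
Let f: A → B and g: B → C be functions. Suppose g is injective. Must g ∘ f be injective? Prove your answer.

not injective

No. Take A = {1, 2}, B = C = {1, 2, 3}, f(1) = f(2) = 1, and g = identity (injective).
Then (g ∘ f)(1) = (g ∘ f)(2) = 1 with 1 ≠ 2, so g ∘ f is not injective.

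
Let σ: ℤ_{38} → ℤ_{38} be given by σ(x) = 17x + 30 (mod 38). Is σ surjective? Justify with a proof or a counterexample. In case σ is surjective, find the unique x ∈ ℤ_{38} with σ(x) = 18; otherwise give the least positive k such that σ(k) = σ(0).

Since gcd(17, 38) = 1, 17 is invertible modulo 38. Euclid's algorithm: 38 = 2·17 + 4, 17 = 4·4 + 1; back-substituting gives 1 = 9·17 − 4·38, so 17⁻¹ ≡ 9 (mod 38).
Then y ↦ 9(y − 30) is a two-sided inverse to σ, so every y ∈ ℤ_{38} has a preimage.
Thus σ is surjective.
Since σ is surjective, we compute σ⁻¹(18): solve 17x + 30 ≡ 18 (mod 38), i.e. 17x ≡ 26 (mod 38).
Multiplying by 17⁻¹ = 9 gives x ≡ 9·26 = 234 = 6·38 + 6 ≡ 6 (mod 38).
Check: σ(6) = 17·6 + 30 = 132 = 3·38 + 18 ≡ 18 (mod 38).

6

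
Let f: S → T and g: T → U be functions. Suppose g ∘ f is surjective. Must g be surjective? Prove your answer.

Let c ∈ U. Since g ∘ f is surjective, some a ∈ S has g(f(a)) = c. Then b = f(a) ∈ T satisfies g(b) = c. So g is surjective.

surjective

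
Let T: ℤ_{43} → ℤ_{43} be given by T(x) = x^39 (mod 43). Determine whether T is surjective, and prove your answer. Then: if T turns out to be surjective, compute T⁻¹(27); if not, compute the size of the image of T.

T(1) = 1^39 = 1.
T(6): Repeated squaring mod 43: 6^1 ≡ 6, 6^2 ≡ 6² = 36, 6^4 ≡ 36² = 1296 ≡ 6, 6^8 ≡ 6² = 36, 6^16 ≡ 36² = 1296 ≡ 6, 6^32 ≡ 6² = 36. Since 39 = 32 + 4 + 2 + 1, 6^39 ≡ 36·6·36·6: 36·6 = 216 ≡ 1, then 1·36 = 36, then 36·6 = 216 ≡ 1. So 6^39 ≡ 1 (mod 43).
So T(1) = T(6) = 1 while 1 ≠ 6, therefore T is not injective.
A non-injective map from the 43-element set ℤ_{43} to itself takes at most 42 distinct values, so it cannot be surjective. Therefore T is not surjective.
Since T is not surjective, we determine |image(T)|. Computing x^39 mod 43 for each x (by repeated squaring, reducing mod 43 at every step), the values T(0), T(1), …, T(42) are: 0, 1, 27, 8, 41, 32, 1, 42, 32, 21, 4, 21, 27, 11, 16, 41, 4, 4, 8, 2, 22, 35, 8, 21, 41, 35, 39, 39, 2, 27, 32, 16, 22, 39, 22, 11, 1, 42, 11, 2, 35, 16, 42.
The distinct values are {0, 1, 2, 4, 8, 11, 16, 21, 22, 27, 32, 35, 39, 41, 42}; there are 15 of them.

15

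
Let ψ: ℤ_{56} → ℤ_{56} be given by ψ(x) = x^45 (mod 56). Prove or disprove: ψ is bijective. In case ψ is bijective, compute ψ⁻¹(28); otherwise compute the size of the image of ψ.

ψ(2): Repeated squaring mod 56: 2^1 ≡ 2, 2^2 ≡ 2² = 4, 2^4 ≡ 4² = 16, 2^8 ≡ 16² = 256 ≡ 32, 2^16 ≡ 32² = 1024 ≡ 16, 2^32 ≡ 16² = 256 ≡ 32. Since 45 = 32 + 8 + 4 + 1, 2^45 ≡ 32·32·16·2: 32·32 = 1024 ≡ 16, then 16·16 = 256 ≡ 32, then 32·2 = 64 ≡ 8. So 2^45 ≡ 8 (mod 56).
ψ(4): Repeated squaring mod 56: 4^1 ≡ 4, 4^2 ≡ 4² = 16, 4^4 ≡ 16² = 256 ≡ 32, 4^8 ≡ 32² = 1024 ≡ 16, 4^16 ≡ 16² = 256 ≡ 32, 4^32 ≡ 32² = 1024 ≡ 16. Since 45 = 32 + 8 + 4 + 1, 4^45 ≡ 16·16·32·4: 16·16 = 256 ≡ 32, then 32·32 = 1024 ≡ 16, then 16·4 = 64 ≡ 8. So 4^45 ≡ 8 (mod 56).
So ψ(2) = ψ(4) = 8 while 2 ≠ 4, hence ψ is not injective, hence not bijective.
Since ψ is not bijective, we determine |image(ψ)|. Computing x^45 mod 56 for each x (by repeated squaring, reducing mod 56 at every step), the values ψ(0), ψ(1), …, ψ(55) are: 0, 1, 8, 27, 8, 13, 48, 7, 8, 1, 48, 43, 48, 13, 0, 15, 8, 41, 8, 27, 48, 21, 8, 15, 48, 1, 48, 27, 0, 29, 8, 55, 8, 41, 48, 35, 8, 29, 48, 15, 48, 41, 0, 43, 8, 13, 8, 55, 48, 49, 8, 43, 48, 29, 48, 55.
The distinct values are {0, 1, 7, 8, 13, 15, 21, 27, 29, 35, 41, 43, 48, 49, 55}; there are 15 of them.

15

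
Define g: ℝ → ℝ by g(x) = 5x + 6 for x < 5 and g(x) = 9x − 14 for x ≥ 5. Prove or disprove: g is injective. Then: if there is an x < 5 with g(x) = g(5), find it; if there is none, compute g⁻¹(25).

19/5

Both pieces are strictly increasing (slopes 5 and 9), so each is injective on its own interval.
The left piece maps (−∞, 5) onto (−∞, 31); the right piece maps [5, ∞) onto [31, ∞).
These images are disjoint, so no value is attained by both pieces. Thus g is injective.
Because the two images are disjoint, no x < 5 has g(x) = g(5), so we compute g⁻¹(25): 25 lies in (−∞, 31), so solve 5x + 6 = 25: x = (25 − 6)/5 = 19/5.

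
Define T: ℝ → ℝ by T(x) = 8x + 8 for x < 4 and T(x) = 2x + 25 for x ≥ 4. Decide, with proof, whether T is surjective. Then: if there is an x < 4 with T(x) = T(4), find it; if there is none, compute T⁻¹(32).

Both pieces are strictly increasing (slopes 8 and 2), so each is injective on its own interval.
The left piece maps (−∞, 4) onto (−∞, 40); the right piece maps [4, ∞) onto [33, ∞).
The union (−∞, 40) ∪ [33, ∞) covers ℝ, so T is surjective.
For the follow-up: the images overlap, so an x < 4 with T(x) = T(4) exists. T(4) = 33; solving 8x + 8 = 33 for x < 4 gives x = (33 − 8)/8 = 25/8.

25/8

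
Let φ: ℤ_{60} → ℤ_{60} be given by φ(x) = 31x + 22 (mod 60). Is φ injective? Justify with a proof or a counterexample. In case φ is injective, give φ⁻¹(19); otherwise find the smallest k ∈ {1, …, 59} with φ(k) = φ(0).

27

Suppose φ(x_1) = φ(x_2) in ℤ_{60}. Then 31x_1 + 22 ≡ 31x_2 + 22 (mod 60), so 31(x_1 − x_2) ≡ 0 (mod 60).
Since gcd(31, 60) = 1, 31 is invertible modulo 60, therefore x_1 − x_2 ≡ 0 (mod 60), i.e. x_1 = x_2.
Thus φ is injective.
We now compute 31⁻¹ mod 60 explicitly. Euclid's algorithm: 60 = 1·31 + 29, 31 = 1·29 + 2, 29 = 14·2 + 1; back-substituting gives 1 = 31·31 − 16·60, so 31⁻¹ ≡ 31 (mod 60).
Since φ is injective, we compute φ⁻¹(19): solve 31x + 22 ≡ 19 (mod 60), i.e. 31x ≡ 57 (mod 60).
Multiplying by 31⁻¹ = 31 gives x ≡ 31·57 = 1767 = 29·60 + 27 ≡ 27 (mod 60).
Check: φ(27) = 31·27 + 22 = 859 = 14·60 + 19 ≡ 19 (mod 60).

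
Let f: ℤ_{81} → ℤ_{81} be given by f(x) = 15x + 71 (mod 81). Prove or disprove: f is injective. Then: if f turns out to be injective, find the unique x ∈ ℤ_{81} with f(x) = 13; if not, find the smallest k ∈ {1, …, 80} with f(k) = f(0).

27

Recall: injectivity means: for all a, b in the domain, f(a) = f(b) implies a = b.
We have gcd(15, 81) = 3 > 1. Taking a = 0 and b = 27: f(0) = 71 and f(27) = 15·27 + 71 = 476 ≡ 71 (mod 81).
So f(0) = f(27) while 0 ≠ 27, thus f is not injective.
Since f is not injective, we find the least positive k with f(k) = f(0): this means 15k ≡ 0 (mod 81), i.e. 81 ∣ 15k. Since gcd(15, 81) = 3, dividing through by 3 this holds exactly when 27 ∣ 5k, and as gcd(5, 27) = 1, exactly when 27 ∣ k.
The smallest positive such k is 27.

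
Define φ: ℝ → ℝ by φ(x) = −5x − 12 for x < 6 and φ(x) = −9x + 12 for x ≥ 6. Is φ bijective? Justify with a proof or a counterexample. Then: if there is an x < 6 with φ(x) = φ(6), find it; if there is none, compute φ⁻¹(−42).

6

Both pieces are strictly decreasing (slopes −5 and −9), so each is injective on its own interval.
The left piece maps (−∞, 6) onto (−42, ∞); the right piece maps [6, ∞) onto (−∞, −42].
Since −42 = −42, the images partition ℝ: φ is injective and surjective, hence bijective.
Because the two images are disjoint, no x < 6 has φ(x) = φ(6), so we compute φ⁻¹(−42): −42 lies in (−∞, −42], so solve −9x + 12 = −42: x = (−42 − 12)/(−9) = 6.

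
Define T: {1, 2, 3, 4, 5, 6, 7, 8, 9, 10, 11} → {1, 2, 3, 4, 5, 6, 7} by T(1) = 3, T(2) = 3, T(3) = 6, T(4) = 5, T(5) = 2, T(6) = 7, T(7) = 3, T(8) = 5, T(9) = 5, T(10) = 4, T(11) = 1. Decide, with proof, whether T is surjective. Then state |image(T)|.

Every element of the codomain has a preimage: 1 = T(11), 2 = T(5), 3 = T(1), 4 = T(10), 5 = T(4), 6 = T(3), 7 = T(6).
Thus T is surjective.
The image of T is {1, 2, 3, 4, 5, 6, 7}, which has 7 elements.

7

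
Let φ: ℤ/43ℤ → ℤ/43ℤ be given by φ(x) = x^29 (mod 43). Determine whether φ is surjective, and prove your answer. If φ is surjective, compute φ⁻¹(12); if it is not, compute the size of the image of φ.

29

Since 43 is prime, the nonzero elements of ℤ/43ℤ form a cyclic group of order 42.
As gcd(29, 42) = 1, raising to the 29th power is a bijection on this group: if a^29 ≡ b^29 then (ab^{−1})^29 = 1, and the only element of order dividing gcd(29, 42) = 1 is 1, so a = b.
With φ(0) = 0 this makes φ injective on all of ℤ/43ℤ, hence bijective (finite equal-size domain and codomain). In particular φ is surjective.
Since φ is surjective, we find the preimage of 12. The inverse of x ↦ x^29 on (ℤ/43ℤ)^× is x ↦ x^29, because 29·29 = 841 = 20·42 + 1 ≡ 1 (mod 42) and x^{42} = 1 for x ≠ 0 (Fermat). So φ⁻¹(12) = 12^29 mod 43.
Repeated squaring mod 43: 12^1 ≡ 12, 12^2 ≡ 12² = 144 ≡ 15, 12^4 ≡ 15² = 225 ≡ 10, 12^8 ≡ 10² = 100 ≡ 14, 12^16 ≡ 14² = 196 ≡ 24. Since 29 = 16 + 8 + 4 + 1, 12^29 ≡ 24·14·10·12: 24·14 = 336 ≡ 35, then 35·10 = 350 ≡ 6, then 6·12 = 72 ≡ 29. So 12^29 ≡ 29 (mod 43).
Hence φ⁻¹(12) = 29.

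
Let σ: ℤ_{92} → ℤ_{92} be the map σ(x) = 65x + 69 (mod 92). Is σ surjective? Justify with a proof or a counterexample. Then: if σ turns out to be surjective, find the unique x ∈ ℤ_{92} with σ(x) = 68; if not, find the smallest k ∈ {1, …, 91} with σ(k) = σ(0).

Since gcd(65, 92) = 1, 65 is invertible modulo 92. Euclid's algorithm: 92 = 1·65 + 27, 65 = 2·27 + 11, 27 = 2·11 + 5, 11 = 2·5 + 1; back-substituting gives 1 = 17·65 − 12·92, so 65⁻¹ ≡ 17 (mod 92).
For any y ∈ ℤ_{92}, x = 17(y − 69) mod 92 satisfies σ(x) = 65·17(y − 69) + 69 ≡ y (since 65·17 ≡ 1 mod 92). So every y has a preimage.
Hence σ is surjective.
Since σ is surjective, we find σ⁻¹(68): we need 65x ≡ 68 − 69 ≡ 91 (mod 92). Using 65⁻¹ = 17: x ≡ 17·91 = 1547 = 16·92 + 75, so x = 75.
Check: σ(75) = 65·75 + 69 = 4944 = 53·92 + 68 ≡ 68 (mod 92).

75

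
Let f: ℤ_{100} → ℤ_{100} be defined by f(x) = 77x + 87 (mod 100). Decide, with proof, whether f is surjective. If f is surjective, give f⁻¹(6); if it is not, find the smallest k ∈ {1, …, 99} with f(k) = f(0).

47

By definition, f is surjective if every y in the codomain equals f(x) for some x in the domain.
Since gcd(77, 100) = 1, 77 is invertible modulo 100. Euclid's algorithm: 100 = 1·77 + 23, 77 = 3·23 + 8, 23 = 2·8 + 7, 8 = 1·7 + 1; back-substituting gives 1 = 13·77 − 10·100, so 77⁻¹ ≡ 13 (mod 100).
Then y ↦ 13(y − 87) is a two-sided inverse to f, so every y ∈ ℤ_{100} has a preimage.
So f is surjective.
Since f is surjective, we find f⁻¹(6): we need 77x ≡ 6 − 87 ≡ 19 (mod 100). Using 77⁻¹ = 13: x ≡ 13·19 = 247 = 2·100 + 47, so x = 47.
Check: f(47) = 77·47 + 87 = 3706 = 37·100 + 6 ≡ 6 (mod 100).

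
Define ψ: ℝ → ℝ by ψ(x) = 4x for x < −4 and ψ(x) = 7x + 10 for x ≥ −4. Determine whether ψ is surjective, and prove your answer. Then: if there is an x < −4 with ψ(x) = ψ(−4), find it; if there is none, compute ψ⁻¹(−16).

-9/2

Both pieces are strictly increasing (slopes 4 and 7), so each is injective on its own interval.
The left piece maps (−∞, −4) onto (−∞, −16); the right piece maps [−4, ∞) onto [−18, ∞).
The union (−∞, −16) ∪ [−18, ∞) covers ℝ, so ψ is surjective.
For the follow-up: the images overlap, so an x < −4 with ψ(x) = ψ(−4) exists. ψ(−4) = −18; solving 4x = −18 for x < −4 gives x = (−18 − 0)/4 = −9/2.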